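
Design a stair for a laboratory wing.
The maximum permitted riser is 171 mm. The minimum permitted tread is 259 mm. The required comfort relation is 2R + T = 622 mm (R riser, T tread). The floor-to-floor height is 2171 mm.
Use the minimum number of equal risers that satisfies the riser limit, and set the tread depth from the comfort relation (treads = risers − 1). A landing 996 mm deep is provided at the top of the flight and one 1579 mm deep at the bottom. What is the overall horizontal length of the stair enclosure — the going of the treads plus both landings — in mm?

2171 / 171 = 12.70, so 13 risers are needed.
Each riser is 2171/13 = 167 mm (≤ 171 mm).
From 2R + T = 622: T = 622 − 334 = 288 mm.
13 risers give 12 treads; going = 12 × 288 = 3456 mm.
Enclosure = 3456 + 996 + 1579 = 6031 mm.

6031 mm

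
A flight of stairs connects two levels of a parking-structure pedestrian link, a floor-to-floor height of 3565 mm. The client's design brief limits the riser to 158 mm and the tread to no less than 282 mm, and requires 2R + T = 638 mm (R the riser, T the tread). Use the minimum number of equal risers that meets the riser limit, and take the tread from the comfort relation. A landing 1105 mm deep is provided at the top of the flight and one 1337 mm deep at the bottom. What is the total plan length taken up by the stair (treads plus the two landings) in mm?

9658 mm

At most 158 each: 3565/158 = 22.56, giving 23 risers.
Each riser is 3565/23 = 155 mm (≤ 158 mm).
Tread T = 638 − 2 × 155 = 328 mm (≥ 282 mm).
Treads = 23 − 1 = 22; going = 22 × 328 = 7216 mm.
Enclosure = 7216 + 1105 + 1337 = 9658 mm.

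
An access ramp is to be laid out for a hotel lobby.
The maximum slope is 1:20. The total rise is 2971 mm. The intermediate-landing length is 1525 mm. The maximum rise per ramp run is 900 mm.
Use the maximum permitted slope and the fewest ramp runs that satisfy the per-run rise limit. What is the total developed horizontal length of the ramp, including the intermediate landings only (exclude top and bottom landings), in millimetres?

63995 mm

⌈2971/900⌉ = 4 ramp runs. That means 3 intermediate landings.
Horizontal run for 2971 mm of rise at 1:20 is 2971 × 20 = 59420 mm.
Intermediate landings: 3 × 1525 = 4575 mm.
Developed length = 59420 + 4575 = 63995 mm.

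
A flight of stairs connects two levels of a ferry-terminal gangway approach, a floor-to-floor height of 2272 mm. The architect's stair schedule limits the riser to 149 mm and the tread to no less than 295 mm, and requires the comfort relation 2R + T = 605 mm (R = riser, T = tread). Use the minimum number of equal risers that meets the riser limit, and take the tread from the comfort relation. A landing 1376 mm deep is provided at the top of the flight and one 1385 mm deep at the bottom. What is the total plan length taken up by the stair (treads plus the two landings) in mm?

At most 149 each: 2272/149 = 15.25, giving 16 risers.
Each riser is 2272/16 = 142 mm (≤ 149 mm).
T = 605 − 2·142 = 321 mm, which satisfies the 295 mm minimum.
Going = (16 − 1) × 321 = 4815 mm.
Enclosure = 4815 + 1376 + 1385 = 7576 mm.

7576 mm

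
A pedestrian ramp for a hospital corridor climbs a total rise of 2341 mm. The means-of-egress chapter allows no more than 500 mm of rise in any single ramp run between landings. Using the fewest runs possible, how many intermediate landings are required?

2341 / 500 = 4.682 → round up to 5 ramp runs.
5 runs are separated by 4 intermediate landings.

4 intermediate landings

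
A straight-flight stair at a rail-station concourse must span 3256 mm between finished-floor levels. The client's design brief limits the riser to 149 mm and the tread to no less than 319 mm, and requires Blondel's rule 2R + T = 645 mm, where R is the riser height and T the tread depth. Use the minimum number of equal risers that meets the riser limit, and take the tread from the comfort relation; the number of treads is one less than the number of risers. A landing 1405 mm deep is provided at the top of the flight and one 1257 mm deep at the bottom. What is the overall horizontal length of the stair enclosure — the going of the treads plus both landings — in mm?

At most 149 each: 3256/149 = 21.85, giving 22 risers.
Each riser is 3256/22 = 148 mm (≤ 149 mm).
Tread T = 645 − 2 × 148 = 349 mm (≥ 319 mm).
Going = (22 − 1) × 349 = 7329 mm.
Enclosure = 7329 + 1405 + 1257 = 9991 mm.

9991 mm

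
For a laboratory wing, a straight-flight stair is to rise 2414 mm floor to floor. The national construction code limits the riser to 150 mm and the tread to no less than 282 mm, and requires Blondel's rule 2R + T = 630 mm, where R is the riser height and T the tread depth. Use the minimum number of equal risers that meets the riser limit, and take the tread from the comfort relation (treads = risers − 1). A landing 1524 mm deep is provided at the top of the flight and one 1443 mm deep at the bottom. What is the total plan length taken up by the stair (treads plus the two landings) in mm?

8503 mm

⌈2414/150⌉ = 17 risers.
Riser R = 2414 / 17 = 142 mm, within the 150 mm limit.
Tread T = 630 − 2 × 142 = 346 mm (≥ 282 mm).
Going = (17 − 1) × 346 = 5536 mm.
Add landings: 5536 + 1524 + 1443 = 8503 mm.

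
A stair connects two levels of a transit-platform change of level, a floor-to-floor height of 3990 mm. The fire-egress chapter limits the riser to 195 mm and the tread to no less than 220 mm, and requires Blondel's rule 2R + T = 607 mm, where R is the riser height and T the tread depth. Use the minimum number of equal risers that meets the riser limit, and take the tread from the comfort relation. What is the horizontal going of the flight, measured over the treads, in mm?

At most 195 each: 3990/195 = 20.46, giving 21 risers.
Each riser is 3990/21 = 190 mm (≤ 195 mm).
T = 607 − 2·190 = 227 mm, which satisfies the 220 mm minimum.
21 risers give 20 treads; going = 20 × 227 = 4540 mm.

4540 mm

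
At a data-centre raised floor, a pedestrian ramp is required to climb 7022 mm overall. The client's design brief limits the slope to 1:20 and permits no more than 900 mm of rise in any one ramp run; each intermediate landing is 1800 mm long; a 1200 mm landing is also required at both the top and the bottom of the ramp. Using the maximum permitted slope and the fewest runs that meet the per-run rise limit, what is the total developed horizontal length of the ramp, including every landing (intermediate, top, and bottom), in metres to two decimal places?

7022 / 900 = 7.802 → round up to 8 ramp runs. That means 7 intermediate landings.
Ramp run (horizontal) at 1:20: 7022 × 20 = 140440 mm.
7 intermediate landings contribute 7 × 1800 = 12600 mm.
Top and bottom landings: 2 × 1200 = 2400 mm.
Total = 140440 + 12600 + 2400 = 155440 mm.
= 155.44 m.

155.44 m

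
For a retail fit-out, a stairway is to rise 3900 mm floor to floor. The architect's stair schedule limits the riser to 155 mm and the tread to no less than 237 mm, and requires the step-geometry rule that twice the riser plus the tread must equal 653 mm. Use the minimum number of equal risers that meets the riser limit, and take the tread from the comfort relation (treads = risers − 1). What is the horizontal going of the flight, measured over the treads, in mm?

8825 mm

⌈3900/155⌉ = 26 risers.
Riser R = 3900 / 26 = 150 mm, within the 155 mm limit.
Tread T = 653 − 2 × 150 = 353 mm (≥ 237 mm).
26 risers give 25 treads; going = 25 × 353 = 8825 mm.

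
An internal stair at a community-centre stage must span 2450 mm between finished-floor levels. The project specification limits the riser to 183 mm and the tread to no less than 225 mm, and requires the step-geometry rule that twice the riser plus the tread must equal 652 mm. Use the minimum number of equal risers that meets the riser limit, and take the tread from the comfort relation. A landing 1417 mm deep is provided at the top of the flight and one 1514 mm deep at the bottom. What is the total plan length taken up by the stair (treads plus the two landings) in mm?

⌈2450/183⌉ = 14 risers.
R = 2450 ÷ 14 = 175 mm.
T = 652 − 2·175 = 302 mm, which satisfies the 225 mm minimum.
Treads = 14 − 1 = 13; going = 13 × 302 = 3926 mm.
Enclosure = 3926 + 1417 + 1514 = 6857 mm.

6857 mm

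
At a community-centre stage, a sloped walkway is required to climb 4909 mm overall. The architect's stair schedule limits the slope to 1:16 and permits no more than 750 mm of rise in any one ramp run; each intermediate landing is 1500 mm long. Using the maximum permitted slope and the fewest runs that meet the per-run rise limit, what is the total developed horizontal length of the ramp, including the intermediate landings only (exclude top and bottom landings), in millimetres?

At most 750 each: 4909/750 = 6.55, giving 7 ramp runs. That means 6 intermediate landings.
Horizontal run for 4909 mm of rise at 1:16 is 4909 × 16 = 78544 mm.
Intermediate landings: 6 × 1500 = 9000 mm.
Total developed length = 78544 + 9000 = 87544 mm.

87544 mm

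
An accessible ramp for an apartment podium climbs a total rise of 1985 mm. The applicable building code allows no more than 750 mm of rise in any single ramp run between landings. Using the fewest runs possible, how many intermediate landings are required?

1985 / 750 = 2.647 → round up to 3 ramp runs.
3 runs are separated by 2 intermediate landings.

2 intermediate landings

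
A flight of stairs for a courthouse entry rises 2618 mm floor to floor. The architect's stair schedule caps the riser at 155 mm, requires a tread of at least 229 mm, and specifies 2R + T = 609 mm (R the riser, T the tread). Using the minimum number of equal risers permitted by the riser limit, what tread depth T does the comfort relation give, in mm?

301 mm

2618 / 155 = 16.89, so 17 risers are needed.
Each riser is 2618/17 = 154 mm (≤ 155 mm).
Tread T = 609 − 2 × 154 = 301 mm (≥ 229 mm).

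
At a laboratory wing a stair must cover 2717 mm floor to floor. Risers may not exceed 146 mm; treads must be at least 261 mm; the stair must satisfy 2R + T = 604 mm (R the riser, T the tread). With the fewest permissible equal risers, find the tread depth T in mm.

2717 / 146 = 18.610 → round up to 19 risers.
Each riser is 2717/19 = 143 mm (≤ 146 mm).
T = 604 − 2·143 = 318 mm, which satisfies the 261 mm minimum.

318 mm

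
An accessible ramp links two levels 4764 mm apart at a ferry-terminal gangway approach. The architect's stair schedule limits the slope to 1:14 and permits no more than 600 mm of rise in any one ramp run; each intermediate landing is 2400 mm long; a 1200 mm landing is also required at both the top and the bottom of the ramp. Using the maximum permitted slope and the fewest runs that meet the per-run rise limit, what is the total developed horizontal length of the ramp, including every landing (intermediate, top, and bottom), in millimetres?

85896 mm

4764 / 600 = 7.940 → round up to 8 ramp runs. That means 7 intermediate landings.
Ramp run (horizontal) at 1:14: 4764 × 14 = 66696 mm.
Intermediate landings: 7 × 2400 = 16800 mm.
Top and bottom landings: 2 × 1200 = 2400 mm.
Total = 66696 + 16800 + 2400 = 85896 mm.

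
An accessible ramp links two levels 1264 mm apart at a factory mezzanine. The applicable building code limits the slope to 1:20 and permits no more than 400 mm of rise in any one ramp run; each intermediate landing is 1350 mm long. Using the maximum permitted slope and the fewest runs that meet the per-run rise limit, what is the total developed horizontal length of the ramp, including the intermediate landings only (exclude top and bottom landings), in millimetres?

1264 / 400 = 3.16, so 4 ramp runs are needed. That means 3 intermediate landings.
Horizontal run for 1264 mm of rise at 1:20 is 1264 × 20 = 25280 mm.
3 intermediate landings contribute 3 × 1350 = 4050 mm.
Developed length = 25280 + 4050 = 29330 mm.

29330 mm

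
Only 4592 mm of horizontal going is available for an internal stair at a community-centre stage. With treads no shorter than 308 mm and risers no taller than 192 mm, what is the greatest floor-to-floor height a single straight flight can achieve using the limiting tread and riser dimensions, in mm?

2880 mm

4592 / 308 = 14.91, so 14 treads fit.
Risers = treads + 1 = 15.
Maximum height = 15 × 192 = 2880 mm.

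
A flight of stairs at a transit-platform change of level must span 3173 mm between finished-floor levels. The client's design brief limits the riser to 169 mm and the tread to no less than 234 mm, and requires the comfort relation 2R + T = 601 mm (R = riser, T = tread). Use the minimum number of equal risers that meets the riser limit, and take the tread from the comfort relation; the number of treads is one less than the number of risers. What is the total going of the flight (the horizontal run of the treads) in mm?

4806 mm

3173 / 169 = 18.775 → round up to 19 risers.
Riser R = 3173 / 19 = 167 mm, within the 169 mm limit.
Tread T = 601 − 2 × 167 = 267 mm (≥ 234 mm).
Going = (19 − 1) × 267 = 4806 mm.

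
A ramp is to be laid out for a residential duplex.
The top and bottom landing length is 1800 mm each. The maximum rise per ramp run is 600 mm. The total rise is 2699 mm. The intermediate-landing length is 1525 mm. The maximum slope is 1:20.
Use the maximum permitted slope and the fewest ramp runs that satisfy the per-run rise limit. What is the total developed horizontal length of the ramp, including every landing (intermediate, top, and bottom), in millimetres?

At most 600 each: 2699/600 = 4.50, giving 5 ramp runs. That means 4 intermediate landings.
Ramp run (horizontal) at 1:20: 2699 × 20 = 53980 mm.
Intermediate landings: 4 × 1525 = 6100 mm.
Top and bottom landings: 2 × 1800 = 3600 mm.
Total = 53980 + 6100 + 3600 = 63680 mm.

63680 mm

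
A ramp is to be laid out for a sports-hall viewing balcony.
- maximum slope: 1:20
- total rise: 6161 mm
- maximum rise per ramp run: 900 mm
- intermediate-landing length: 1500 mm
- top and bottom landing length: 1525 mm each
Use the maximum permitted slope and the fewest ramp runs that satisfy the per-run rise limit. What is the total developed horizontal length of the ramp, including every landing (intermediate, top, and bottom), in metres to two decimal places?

135.27 m

⌈6161/900⌉ = 7 ramp runs. That means 6 intermediate landings.
Ramp run (horizontal) at 1:20: 6161 × 20 = 123220 mm.
6 intermediate landings contribute 6 × 1500 = 9000 mm.
Top and bottom landings: 2 × 1525 = 3050 mm.
Total = 123220 + 9000 + 3050 = 135270 mm.
= 135.27 m.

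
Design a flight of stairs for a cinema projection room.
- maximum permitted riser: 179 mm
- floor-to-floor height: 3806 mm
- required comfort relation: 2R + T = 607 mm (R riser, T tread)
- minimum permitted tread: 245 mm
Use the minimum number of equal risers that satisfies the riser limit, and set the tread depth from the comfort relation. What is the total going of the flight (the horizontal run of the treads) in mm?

3806 / 179 = 21.26, so 22 risers are needed.
R = 3806 ÷ 22 = 173 mm.
T = 607 − 2·173 = 261 mm, which satisfies the 245 mm minimum.
Treads = 22 − 1 = 21; going = 21 × 261 = 5481 mm.

5481 mm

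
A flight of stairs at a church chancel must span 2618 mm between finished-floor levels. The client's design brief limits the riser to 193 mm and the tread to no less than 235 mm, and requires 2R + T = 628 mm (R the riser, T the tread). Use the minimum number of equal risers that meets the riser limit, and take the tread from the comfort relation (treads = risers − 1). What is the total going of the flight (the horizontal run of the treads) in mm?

3302 mm

2618 / 193 = 13.565 → round up to 14 risers.
Riser R = 2618 / 14 = 187 mm, within the 193 mm limit.
T = 628 − 2·187 = 254 mm, which satisfies the 235 mm minimum.
Going = (14 − 1) × 254 = 3302 mm.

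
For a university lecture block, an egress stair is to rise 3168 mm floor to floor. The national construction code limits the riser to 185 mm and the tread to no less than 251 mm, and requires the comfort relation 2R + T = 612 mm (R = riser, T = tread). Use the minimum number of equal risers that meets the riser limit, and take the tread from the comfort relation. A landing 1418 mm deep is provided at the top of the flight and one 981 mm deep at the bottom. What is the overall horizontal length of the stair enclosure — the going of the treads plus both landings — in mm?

6819 mm

3168 / 185 = 17.124 → round up to 18 risers.
Riser R = 3168 / 18 = 176 mm, within the 185 mm limit.
From 2R + T = 612: T = 612 − 352 = 260 mm.
18 risers give 17 treads; going = 17 × 260 = 4420 mm.
Enclosure = 4420 + 1418 + 981 = 6819 mm.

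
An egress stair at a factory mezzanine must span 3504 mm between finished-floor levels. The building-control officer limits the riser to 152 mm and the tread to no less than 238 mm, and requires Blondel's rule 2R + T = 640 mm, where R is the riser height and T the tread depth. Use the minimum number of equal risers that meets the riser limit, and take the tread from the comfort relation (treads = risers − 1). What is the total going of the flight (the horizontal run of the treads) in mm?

3504 / 152 = 23.05, so 24 risers are needed.
Riser R = 3504 / 24 = 146 mm, within the 152 mm limit.
Tread T = 640 − 2 × 146 = 348 mm (≥ 238 mm).
Going = (24 − 1) × 348 = 8004 mm.

8004 mm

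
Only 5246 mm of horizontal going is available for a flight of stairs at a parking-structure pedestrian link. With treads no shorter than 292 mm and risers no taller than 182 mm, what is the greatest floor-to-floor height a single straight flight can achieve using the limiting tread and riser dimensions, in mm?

3276 mm

Treads that fit: ⌊5246 / 292⌋ = 17.
Risers = treads + 1 = 18.
Maximum height = 18 × 182 = 3276 mm.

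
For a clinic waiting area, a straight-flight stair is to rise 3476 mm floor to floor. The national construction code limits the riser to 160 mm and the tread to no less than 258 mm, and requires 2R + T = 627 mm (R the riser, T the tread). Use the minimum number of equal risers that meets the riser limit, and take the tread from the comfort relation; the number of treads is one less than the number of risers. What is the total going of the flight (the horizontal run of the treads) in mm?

At most 160 each: 3476/160 = 21.73, giving 22 risers.
Riser R = 3476 / 22 = 158 mm, within the 160 mm limit.
Tread T = 627 − 2 × 158 = 311 mm (≥ 258 mm).
Treads = 22 − 1 = 21; going = 21 × 311 = 6531 mm.

6531 mm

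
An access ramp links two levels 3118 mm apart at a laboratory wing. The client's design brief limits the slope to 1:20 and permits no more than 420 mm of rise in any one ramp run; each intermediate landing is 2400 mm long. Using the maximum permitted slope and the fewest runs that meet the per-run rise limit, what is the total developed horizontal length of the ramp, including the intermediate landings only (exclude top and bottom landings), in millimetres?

79160 mm

3118 / 420 = 7.42, so 8 ramp runs are needed. That means 7 intermediate landings.
Ramp run (horizontal) at 1:20: 3118 × 20 = 62360 mm.
7 intermediate landings contribute 7 × 2400 = 16800 mm.
Total developed length = 62360 + 16800 = 79160 mm.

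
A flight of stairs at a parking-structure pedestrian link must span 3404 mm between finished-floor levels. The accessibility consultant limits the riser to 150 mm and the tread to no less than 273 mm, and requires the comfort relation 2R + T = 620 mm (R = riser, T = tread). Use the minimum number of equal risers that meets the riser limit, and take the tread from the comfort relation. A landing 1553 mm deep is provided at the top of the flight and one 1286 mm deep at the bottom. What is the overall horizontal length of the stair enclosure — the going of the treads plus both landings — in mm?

9967 mm

⌈3404/150⌉ = 23 risers.
Each riser is 3404/23 = 148 mm (≤ 150 mm).
Tread T = 620 − 2 × 148 = 324 mm (≥ 273 mm).
23 risers give 22 treads; going = 22 × 324 = 7128 mm.
Add landings: 7128 + 1553 + 1286 = 9967 mm.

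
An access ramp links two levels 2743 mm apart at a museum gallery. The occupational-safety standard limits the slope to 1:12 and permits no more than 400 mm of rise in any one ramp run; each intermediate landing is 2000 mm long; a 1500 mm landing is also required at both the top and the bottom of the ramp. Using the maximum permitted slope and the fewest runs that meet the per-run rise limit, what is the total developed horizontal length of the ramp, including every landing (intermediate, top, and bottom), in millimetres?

At most 400 each: 2743/400 = 6.86, giving 7 ramp runs. That means 6 intermediate landings.
Horizontal run for 2743 mm of rise at 1:12 is 2743 × 12 = 32916 mm.
6 intermediate landings contribute 6 × 2000 = 12000 mm.
Top and bottom landings: 2 × 1500 = 3000 mm.
Total = 32916 + 12000 + 3000 = 47916 mm.

47916 mm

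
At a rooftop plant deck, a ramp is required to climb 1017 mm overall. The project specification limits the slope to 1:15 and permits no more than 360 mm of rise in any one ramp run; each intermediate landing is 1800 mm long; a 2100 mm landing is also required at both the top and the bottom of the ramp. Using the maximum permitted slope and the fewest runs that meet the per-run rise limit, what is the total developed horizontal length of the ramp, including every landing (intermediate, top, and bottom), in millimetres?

23055 mm

1017 / 360 = 2.825 → round up to 3 ramp runs. That means 2 intermediate landings.
Horizontal run for 1017 mm of rise at 1:15 is 1017 × 15 = 15255 mm.
Intermediate landings: 2 × 1800 = 3600 mm.
Top and bottom landings: 2 × 2100 = 4200 mm.
Total = 15255 + 3600 + 4200 = 23055 mm.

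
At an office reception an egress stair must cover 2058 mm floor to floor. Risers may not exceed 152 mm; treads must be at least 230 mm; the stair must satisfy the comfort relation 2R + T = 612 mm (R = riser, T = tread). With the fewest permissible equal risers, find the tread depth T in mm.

⌈2058/152⌉ = 14 risers.
Each riser is 2058/14 = 147 mm (≤ 152 mm).
Tread T = 612 − 2 × 147 = 318 mm (≥ 230 mm).

318 mm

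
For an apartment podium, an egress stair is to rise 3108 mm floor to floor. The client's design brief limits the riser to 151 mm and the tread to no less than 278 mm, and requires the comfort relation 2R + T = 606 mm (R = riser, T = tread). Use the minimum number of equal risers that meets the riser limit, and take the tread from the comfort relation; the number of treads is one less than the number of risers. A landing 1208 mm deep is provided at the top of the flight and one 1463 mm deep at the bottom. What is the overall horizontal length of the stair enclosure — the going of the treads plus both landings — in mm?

⌈3108/151⌉ = 21 risers.
Riser R = 3108 / 21 = 148 mm, within the 151 mm limit.
From 2R + T = 606: T = 606 − 296 = 310 mm.
21 risers give 20 treads; going = 20 × 310 = 6200 mm.
Enclosure = 6200 + 1208 + 1463 = 8871 mm.

8871 mm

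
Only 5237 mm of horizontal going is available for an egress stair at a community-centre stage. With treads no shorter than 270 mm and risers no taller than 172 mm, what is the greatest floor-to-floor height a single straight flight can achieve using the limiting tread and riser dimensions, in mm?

Treads that fit: ⌊5237 / 270⌋ = 19.
Risers = treads + 1 = 20.
Maximum height = 20 × 172 = 3440 mm.

3440 mm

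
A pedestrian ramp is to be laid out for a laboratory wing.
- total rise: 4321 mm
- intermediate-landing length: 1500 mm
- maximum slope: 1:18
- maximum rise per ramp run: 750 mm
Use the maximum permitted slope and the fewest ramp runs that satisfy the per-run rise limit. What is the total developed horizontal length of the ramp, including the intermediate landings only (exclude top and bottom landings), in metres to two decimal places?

85.28 m

4321 / 750 = 5.761 → round up to 6 ramp runs. That means 5 intermediate landings.
Ramp run (horizontal) at 1:18: 4321 × 18 = 77778 mm.
5 intermediate landings contribute 5 × 1500 = 7500 mm.
Total developed length = 77778 + 7500 = 85278 mm.
= 85.28 m.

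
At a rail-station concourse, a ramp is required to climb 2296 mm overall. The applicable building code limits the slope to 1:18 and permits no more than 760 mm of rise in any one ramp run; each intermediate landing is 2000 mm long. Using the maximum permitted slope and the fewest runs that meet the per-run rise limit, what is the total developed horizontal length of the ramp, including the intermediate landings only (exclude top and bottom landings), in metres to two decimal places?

47.33 m

2296 / 760 = 3.02, so 4 ramp runs are needed. That means 3 intermediate landings.
Horizontal run for 2296 mm of rise at 1:18 is 2296 × 18 = 41328 mm.
3 intermediate landings contribute 3 × 2000 = 6000 mm.
Total developed length = 41328 + 6000 = 47328 mm.
= 47.33 m.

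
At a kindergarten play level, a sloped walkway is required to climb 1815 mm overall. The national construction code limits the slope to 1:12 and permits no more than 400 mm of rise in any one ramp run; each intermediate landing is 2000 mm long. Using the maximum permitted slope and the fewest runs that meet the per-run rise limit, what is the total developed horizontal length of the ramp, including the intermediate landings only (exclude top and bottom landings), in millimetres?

At most 400 each: 1815/400 = 4.54, giving 5 ramp runs. That means 4 intermediate landings.
Ramp run (horizontal) at 1:12: 1815 × 12 = 21780 mm.
4 intermediate landings contribute 4 × 2000 = 8000 mm.
Total developed length = 21780 + 8000 = 29780 mm.

29780 mm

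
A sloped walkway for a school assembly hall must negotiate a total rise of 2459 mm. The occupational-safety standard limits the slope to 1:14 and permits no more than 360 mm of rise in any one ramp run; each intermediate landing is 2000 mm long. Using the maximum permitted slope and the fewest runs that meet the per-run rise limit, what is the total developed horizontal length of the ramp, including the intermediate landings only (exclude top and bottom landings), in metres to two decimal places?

46.43 m

⌈2459/360⌉ = 7 ramp runs. That means 6 intermediate landings.
Horizontal run for 2459 mm of rise at 1:14 is 2459 × 14 = 34426 mm.
Intermediate landings: 6 × 2000 = 12000 mm.
Total developed length = 34426 + 12000 = 46426 mm.
= 46.43 m.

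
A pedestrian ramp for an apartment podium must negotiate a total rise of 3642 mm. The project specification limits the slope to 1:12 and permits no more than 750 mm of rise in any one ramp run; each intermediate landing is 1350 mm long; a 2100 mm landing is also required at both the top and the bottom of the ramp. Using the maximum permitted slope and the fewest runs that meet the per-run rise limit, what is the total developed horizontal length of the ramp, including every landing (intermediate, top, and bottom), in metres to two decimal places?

53.30 m

At most 750 each: 3642/750 = 4.86, giving 5 ramp runs. That means 4 intermediate landings.
Horizontal run for 3642 mm of rise at 1:12 is 3642 × 12 = 43704 mm.
Intermediate landings: 4 × 1350 = 5400 mm.
Top and bottom landings: 2 × 2100 = 4200 mm.
Total = 43704 + 5400 + 4200 = 53304 mm.
= 53.30 m.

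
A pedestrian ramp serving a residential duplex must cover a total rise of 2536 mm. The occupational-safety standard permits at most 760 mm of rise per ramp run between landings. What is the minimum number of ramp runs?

⌈2536/760⌉ = 4 ramp runs.

4 runs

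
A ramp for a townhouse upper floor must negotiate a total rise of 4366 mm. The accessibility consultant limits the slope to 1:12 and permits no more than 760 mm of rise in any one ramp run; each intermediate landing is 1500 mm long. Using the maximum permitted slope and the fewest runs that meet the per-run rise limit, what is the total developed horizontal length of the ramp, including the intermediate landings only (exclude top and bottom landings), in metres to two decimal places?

⌈4366/760⌉ = 6 ramp runs. That means 5 intermediate landings.
Ramp run (horizontal) at 1:12: 4366 × 12 = 52392 mm.
5 intermediate landings contribute 5 × 1500 = 7500 mm.
Total developed length = 52392 + 7500 = 59892 mm.
= 59.89 m.

59.89 m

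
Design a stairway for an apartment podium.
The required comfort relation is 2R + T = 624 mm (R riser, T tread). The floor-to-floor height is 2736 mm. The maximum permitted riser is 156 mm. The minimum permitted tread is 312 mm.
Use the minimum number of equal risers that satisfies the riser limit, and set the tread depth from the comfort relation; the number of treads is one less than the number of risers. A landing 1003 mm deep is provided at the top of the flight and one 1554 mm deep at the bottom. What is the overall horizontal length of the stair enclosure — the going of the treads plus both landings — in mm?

2736 / 156 = 17.538 → round up to 18 risers.
R = 2736 ÷ 18 = 152 mm.
From 2R + T = 624: T = 624 − 304 = 320 mm.
18 risers give 17 treads; going = 17 × 320 = 5440 mm.
Add landings: 5440 + 1003 + 1554 = 7997 mm.

7997 mm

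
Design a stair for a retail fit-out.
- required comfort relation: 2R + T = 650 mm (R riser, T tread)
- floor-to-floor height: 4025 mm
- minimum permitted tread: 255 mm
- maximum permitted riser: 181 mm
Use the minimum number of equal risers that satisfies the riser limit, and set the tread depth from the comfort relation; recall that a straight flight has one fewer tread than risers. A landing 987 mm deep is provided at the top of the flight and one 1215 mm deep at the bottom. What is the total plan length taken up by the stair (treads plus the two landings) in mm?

At most 181 each: 4025/181 = 22.24, giving 23 risers.
Riser R = 4025 / 23 = 175 mm, within the 181 mm limit.
Tread T = 650 − 2 × 175 = 300 mm (≥ 255 mm).
23 risers give 22 treads; going = 22 × 300 = 6600 mm.
Add landings: 6600 + 987 + 1215 = 8802 mm.

8802 mm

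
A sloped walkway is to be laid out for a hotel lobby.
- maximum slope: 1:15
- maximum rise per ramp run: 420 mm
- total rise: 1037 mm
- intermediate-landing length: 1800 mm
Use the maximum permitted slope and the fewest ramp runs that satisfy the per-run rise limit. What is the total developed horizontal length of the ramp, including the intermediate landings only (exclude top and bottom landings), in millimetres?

19155 mm

1037 / 420 = 2.47, so 3 ramp runs are needed. That means 2 intermediate landings.
Horizontal run for 1037 mm of rise at 1:15 is 1037 × 15 = 15555 mm.
2 intermediate landings contribute 2 × 1800 = 3600 mm.
Developed length = 15555 + 3600 = 19155 mm.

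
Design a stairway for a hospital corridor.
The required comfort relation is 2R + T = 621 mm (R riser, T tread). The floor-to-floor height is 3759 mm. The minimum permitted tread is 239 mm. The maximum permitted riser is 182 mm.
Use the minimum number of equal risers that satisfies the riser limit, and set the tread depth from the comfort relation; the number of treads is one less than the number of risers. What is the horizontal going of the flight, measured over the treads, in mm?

5260 mm

3759 / 182 = 20.65, so 21 risers are needed.
Riser R = 3759 / 21 = 179 mm, within the 182 mm limit.
Tread T = 621 − 2 × 179 = 263 mm (≥ 239 mm).
Treads = 21 − 1 = 20; going = 20 × 263 = 5260 mm.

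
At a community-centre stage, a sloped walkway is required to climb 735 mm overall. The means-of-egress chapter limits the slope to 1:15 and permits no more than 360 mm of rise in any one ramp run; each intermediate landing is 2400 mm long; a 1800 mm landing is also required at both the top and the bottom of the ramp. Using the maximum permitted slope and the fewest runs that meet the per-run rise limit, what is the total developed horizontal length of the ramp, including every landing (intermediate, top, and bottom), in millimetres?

19425 mm

⌈735/360⌉ = 3 ramp runs. That means 2 intermediate landings.
Ramp run (horizontal) at 1:15: 735 × 15 = 11025 mm.
2 intermediate landings contribute 2 × 2400 = 4800 mm.
Top and bottom landings: 2 × 1800 = 3600 mm.
Total = 11025 + 4800 + 3600 = 19425 mm.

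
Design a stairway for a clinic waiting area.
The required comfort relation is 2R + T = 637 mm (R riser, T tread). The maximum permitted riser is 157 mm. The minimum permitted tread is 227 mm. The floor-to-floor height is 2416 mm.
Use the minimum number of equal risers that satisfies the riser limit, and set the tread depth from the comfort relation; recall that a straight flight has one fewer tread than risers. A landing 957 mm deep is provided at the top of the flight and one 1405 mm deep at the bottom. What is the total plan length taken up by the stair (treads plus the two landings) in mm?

At most 157 each: 2416/157 = 15.39, giving 16 risers.
Riser R = 2416 / 16 = 151 mm, within the 157 mm limit.
Tread T = 637 − 2 × 151 = 335 mm (≥ 227 mm).
Treads = 16 − 1 = 15; going = 15 × 335 = 5025 mm.
Add landings: 5025 + 957 + 1405 = 7387 mm.

7387 mm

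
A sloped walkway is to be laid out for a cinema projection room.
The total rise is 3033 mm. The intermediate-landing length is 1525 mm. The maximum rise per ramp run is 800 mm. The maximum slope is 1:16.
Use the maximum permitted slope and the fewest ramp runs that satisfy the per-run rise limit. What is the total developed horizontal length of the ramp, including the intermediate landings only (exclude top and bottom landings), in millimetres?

53103 mm

3033 / 800 = 3.791 → round up to 4 ramp runs. That means 3 intermediate landings.
Horizontal run for 3033 mm of rise at 1:16 is 3033 × 16 = 48528 mm.
3 intermediate landings contribute 3 × 1525 = 4575 mm.
Total developed length = 48528 + 4575 = 53103 mm.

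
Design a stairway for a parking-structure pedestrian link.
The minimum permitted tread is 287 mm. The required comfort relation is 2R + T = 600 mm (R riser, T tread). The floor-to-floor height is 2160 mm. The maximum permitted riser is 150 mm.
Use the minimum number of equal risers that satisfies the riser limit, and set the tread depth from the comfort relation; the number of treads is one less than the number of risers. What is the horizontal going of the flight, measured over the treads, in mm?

At most 150 each: 2160/150 = 14.40, giving 15 risers.
Riser R = 2160 / 15 = 144 mm, within the 150 mm limit.
Tread T = 600 − 2 × 144 = 312 mm (≥ 287 mm).
Going = (15 − 1) × 312 = 4368 mm.

4368 mm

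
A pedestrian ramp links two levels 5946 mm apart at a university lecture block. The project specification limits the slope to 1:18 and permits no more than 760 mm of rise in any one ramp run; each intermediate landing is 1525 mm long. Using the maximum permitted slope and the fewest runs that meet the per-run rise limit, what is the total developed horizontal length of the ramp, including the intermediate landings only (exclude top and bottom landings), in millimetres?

At most 760 each: 5946/760 = 7.82, giving 8 ramp runs. That means 7 intermediate landings.
Horizontal run for 5946 mm of rise at 1:18 is 5946 × 18 = 107028 mm.
7 intermediate landings contribute 7 × 1525 = 10675 mm.
Developed length = 107028 + 10675 = 117703 mm.

117703 mm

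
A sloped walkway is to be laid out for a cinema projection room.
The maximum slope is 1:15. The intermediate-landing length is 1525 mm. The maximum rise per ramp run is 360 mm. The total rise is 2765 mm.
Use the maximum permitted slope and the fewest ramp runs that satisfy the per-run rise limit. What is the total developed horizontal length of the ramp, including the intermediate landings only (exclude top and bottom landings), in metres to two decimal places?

52.15 m

At most 360 each: 2765/360 = 7.68, giving 8 ramp runs. That means 7 intermediate landings.
Ramp run (horizontal) at 1:15: 2765 × 15 = 41475 mm.
7 intermediate landings contribute 7 × 1525 = 10675 mm.
Total developed length = 41475 + 10675 = 52150 mm.
= 52.15 m.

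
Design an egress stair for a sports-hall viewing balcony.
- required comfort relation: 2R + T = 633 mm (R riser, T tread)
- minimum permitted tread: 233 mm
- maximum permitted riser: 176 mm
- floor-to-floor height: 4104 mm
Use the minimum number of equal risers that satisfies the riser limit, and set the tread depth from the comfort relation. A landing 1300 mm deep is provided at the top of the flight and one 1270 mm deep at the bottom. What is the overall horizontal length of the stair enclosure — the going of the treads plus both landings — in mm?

4104 / 176 = 23.318 → round up to 24 risers.
Riser R = 4104 / 24 = 171 mm, within the 176 mm limit.
From 2R + T = 633: T = 633 − 342 = 291 mm.
Going = (24 − 1) × 291 = 6693 mm.
Enclosure = 6693 + 1300 + 1270 = 9263 mm.

9263 mm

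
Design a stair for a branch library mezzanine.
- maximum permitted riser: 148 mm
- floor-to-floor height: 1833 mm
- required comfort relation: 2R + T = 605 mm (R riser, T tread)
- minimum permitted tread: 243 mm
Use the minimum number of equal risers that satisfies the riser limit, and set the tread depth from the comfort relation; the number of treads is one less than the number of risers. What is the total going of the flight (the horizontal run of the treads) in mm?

3876 mm

⌈1833/148⌉ = 13 risers.
R = 1833 ÷ 13 = 141 mm.
Tread T = 605 − 2 × 141 = 323 mm (≥ 243 mm).
13 risers give 12 treads; going = 12 × 323 = 3876 mm.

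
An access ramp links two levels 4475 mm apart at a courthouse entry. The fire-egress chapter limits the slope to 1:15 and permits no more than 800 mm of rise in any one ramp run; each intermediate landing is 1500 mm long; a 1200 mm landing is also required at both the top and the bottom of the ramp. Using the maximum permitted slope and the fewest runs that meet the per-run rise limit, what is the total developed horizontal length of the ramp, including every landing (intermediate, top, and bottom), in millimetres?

77025 mm

4475 / 800 = 5.594 → round up to 6 ramp runs. That means 5 intermediate landings.
Horizontal run for 4475 mm of rise at 1:15 is 4475 × 15 = 67125 mm.
5 intermediate landings contribute 5 × 1500 = 7500 mm.
Top and bottom landings: 2 × 1200 = 2400 mm.
Total = 67125 + 7500 + 2400 = 77025 mm.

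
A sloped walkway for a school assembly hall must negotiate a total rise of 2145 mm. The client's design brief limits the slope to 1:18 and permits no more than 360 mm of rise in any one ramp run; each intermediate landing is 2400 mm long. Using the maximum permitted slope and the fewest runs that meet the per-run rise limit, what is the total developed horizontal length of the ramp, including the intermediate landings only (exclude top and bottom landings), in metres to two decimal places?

2145 / 360 = 5.96, so 6 ramp runs are needed. That means 5 intermediate landings.
Horizontal run for 2145 mm of rise at 1:18 is 2145 × 18 = 38610 mm.
5 intermediate landings contribute 5 × 2400 = 12000 mm.
Developed length = 38610 + 12000 = 50610 mm.
= 50.61 m.

50.61 m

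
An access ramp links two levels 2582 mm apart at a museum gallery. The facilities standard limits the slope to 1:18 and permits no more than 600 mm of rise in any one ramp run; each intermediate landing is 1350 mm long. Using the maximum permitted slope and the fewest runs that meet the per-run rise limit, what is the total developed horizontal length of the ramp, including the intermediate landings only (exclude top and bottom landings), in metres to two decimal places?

51.88 m

At most 600 each: 2582/600 = 4.30, giving 5 ramp runs. That means 4 intermediate landings.
Horizontal run for 2582 mm of rise at 1:18 is 2582 × 18 = 46476 mm.
4 intermediate landings contribute 4 × 1350 = 5400 mm.
Developed length = 46476 + 5400 = 51876 mm.
= 51.88 m.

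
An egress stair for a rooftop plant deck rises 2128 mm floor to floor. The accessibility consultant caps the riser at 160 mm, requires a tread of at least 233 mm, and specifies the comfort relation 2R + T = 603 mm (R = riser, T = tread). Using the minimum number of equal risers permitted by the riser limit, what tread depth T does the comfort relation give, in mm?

2128 / 160 = 13.30, so 14 risers are needed.
Riser R = 2128 / 14 = 152 mm, within the 160 mm limit.
Tread T = 603 − 2 × 152 = 299 mm (≥ 233 mm).

299 mm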